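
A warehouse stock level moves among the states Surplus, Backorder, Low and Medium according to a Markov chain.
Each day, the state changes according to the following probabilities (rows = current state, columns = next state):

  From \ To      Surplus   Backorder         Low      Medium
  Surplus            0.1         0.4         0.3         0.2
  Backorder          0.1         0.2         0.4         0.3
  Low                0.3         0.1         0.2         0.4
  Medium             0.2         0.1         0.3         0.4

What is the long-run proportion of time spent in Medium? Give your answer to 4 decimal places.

Let the stationary distribution be π with π = πP and π_1 + π_2 + π_3 + π_4 = 1.
π_1 = 0.1·π_1 + 0.1·π_2 + 0.3·π_3 + 0.2·π_4
π_2 = 0.4·π_1 + 0.2·π_2 + 0.1·π_3 + 0.1·π_4
π_3 = 0.3·π_1 + 0.4·π_2 + 0.2·π_3 + 0.3·π_4
Solving with the normalization constraint gives π = (0.1921, 0.1752, 0.2887, 0.3441).
So the stationary probability of Medium is 0.3441.

0.3441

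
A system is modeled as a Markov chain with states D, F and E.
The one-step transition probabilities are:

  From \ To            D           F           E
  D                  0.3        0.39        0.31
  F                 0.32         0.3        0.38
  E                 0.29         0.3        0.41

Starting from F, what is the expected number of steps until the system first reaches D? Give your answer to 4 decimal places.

3.2441

Let t(s) be the expected number of steps to first reach D from state s, with t(D) = 0. Conditioning on the first step:
t(F) = 1 + 0.3·t(F) + 0.38·t(E)
t(E) = 1 + 0.3·t(F) + 0.41·t(E)
Solving: t(F) = 3.2441, t(E) = 3.3445.
Expected steps from F to D: 3.2441.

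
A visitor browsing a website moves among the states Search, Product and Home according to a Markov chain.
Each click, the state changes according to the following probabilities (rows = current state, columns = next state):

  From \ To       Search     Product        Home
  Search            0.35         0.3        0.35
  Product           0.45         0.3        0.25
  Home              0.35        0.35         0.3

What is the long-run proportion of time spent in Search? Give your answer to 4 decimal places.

Let the stationary distribution be π with π = πP and π_1 + π_2 + π_3 = 1.
π_1 = 0.35·π_1 + 0.45·π_2 + 0.35·π_3
π_2 = 0.3·π_1 + 0.3·π_2 + 0.35·π_3
Solving with the normalization constraint gives π = (0.3815, 0.3152, 0.3033).
So the stationary probability of Search is 0.3815.

0.3815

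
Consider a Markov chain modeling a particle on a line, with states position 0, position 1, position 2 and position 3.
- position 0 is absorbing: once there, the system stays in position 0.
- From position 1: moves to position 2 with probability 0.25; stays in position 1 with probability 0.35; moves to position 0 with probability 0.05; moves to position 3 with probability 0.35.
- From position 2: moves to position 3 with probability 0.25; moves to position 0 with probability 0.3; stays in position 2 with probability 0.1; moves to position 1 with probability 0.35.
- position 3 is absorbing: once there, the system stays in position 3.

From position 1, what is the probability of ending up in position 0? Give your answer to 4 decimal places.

Let h(s) be the probability of absorption at position 0 starting from transient state s. Then h(position 0) = 1 and h(position 3) = 0. By first-step analysis:
h(position 1) = 0.05·1 + 0.35·h(position 1) + 0.25·h(position 2) + 0.35·0
h(position 2) = 0.3·1 + 0.35·h(position 1) + 0.1·h(position 2) + 0.25·0
Solving: h(position 1) = 0.2412, h(position 2) = 0.4271.
Starting from position 1, the probability is 0.2412.

0.2412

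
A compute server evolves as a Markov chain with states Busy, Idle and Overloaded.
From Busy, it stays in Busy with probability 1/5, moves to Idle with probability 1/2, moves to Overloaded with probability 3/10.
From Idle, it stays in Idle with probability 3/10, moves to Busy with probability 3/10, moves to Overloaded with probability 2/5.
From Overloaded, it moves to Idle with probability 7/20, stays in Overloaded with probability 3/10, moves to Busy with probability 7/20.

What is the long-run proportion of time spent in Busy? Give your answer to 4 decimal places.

Let the stationary distribution be π with π = πP and π_1 + π_2 + π_3 = 1.
π_1 = 0.2·π_1 + 0.3·π_2 + 0.35·π_3
π_2 = 0.5·π_1 + 0.3·π_2 + 0.35·π_3
Solving with the normalization constraint gives π = (0.2881, 0.3745, 0.3374).
So the stationary probability of Busy is 0.2881.

0.2881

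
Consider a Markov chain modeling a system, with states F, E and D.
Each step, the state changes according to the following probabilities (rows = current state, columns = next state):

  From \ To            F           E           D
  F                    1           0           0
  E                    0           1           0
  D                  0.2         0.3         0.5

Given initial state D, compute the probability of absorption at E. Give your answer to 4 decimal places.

0.6000

Let h(s) be the probability of absorption at E starting from transient state s. Then h(E) = 1 and h(F) = 0. By first-step analysis:
h(D) = 0.2·0 + 0.3·1 + 0.5·h(D)
Solving: h(D) = 0.6000.
Starting from D, the probability is 0.6000.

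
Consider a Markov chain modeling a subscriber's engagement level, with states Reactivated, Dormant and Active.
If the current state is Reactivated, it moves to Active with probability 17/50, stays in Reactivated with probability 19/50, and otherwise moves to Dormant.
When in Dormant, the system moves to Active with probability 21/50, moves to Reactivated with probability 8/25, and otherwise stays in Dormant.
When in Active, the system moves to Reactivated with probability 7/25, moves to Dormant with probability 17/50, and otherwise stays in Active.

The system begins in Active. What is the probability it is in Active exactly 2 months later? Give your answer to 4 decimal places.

Sum over the intermediate state after 1 month:
P = P(Active→Reactivated)·P(Reactivated→Active) + P(Active→Dormant)·P(Dormant→Active) + P(Active→Active)·P(Active→Active)
  = 0.28×0.34 + 0.34×0.42 + 0.38×0.38
  = 0.0952 + 0.1428 + 0.1444 = 0.3824

0.3824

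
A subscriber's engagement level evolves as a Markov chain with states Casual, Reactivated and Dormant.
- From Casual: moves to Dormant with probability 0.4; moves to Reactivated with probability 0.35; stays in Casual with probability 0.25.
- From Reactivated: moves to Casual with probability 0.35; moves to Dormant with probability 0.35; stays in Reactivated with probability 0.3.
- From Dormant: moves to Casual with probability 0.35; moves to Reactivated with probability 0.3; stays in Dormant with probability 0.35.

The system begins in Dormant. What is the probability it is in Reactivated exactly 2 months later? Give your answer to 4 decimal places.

Sum over the intermediate state after 1 month:
P = P(Dormant→Casual)·P(Casual→Reactivated) + P(Dormant→Reactivated)·P(Reactivated→Reactivated) + P(Dormant→Dormant)·P(Dormant→Reactivated)
  = 0.35×0.35 + 0.3×0.3 + 0.35×0.3
  = 0.1225 + 0.0900 + 0.1050 = 0.3175

0.3175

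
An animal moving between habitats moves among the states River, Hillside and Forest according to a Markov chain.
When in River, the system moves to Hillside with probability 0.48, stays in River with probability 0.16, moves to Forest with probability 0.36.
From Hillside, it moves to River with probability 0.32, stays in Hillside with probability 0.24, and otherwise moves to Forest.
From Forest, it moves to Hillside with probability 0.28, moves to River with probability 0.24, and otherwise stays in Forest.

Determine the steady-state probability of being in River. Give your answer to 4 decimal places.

Let the stationary distribution be π with π = πP and π_1 + π_2 + π_3 = 1.
π_1 = 0.16·π_1 + 0.32·π_2 + 0.24·π_3
π_2 = 0.48·π_1 + 0.24·π_2 + 0.28·π_3
Solving with the normalization constraint gives π = (0.2457, 0.3165, 0.4379).
So the stationary probability of River is 0.2457.

0.2457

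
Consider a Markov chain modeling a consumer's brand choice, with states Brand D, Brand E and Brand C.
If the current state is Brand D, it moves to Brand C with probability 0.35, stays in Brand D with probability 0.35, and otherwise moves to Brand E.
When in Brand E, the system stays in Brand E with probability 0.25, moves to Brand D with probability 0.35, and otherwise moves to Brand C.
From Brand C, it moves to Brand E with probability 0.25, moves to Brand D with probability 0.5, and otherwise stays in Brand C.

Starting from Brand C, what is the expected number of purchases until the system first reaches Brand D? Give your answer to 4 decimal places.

Let t(s) be the expected number of purchases to first reach Brand D from state s, with t(Brand D) = 0. Conditioning on the first purchase:
t(Brand E) = 1 + 0.25·t(Brand E) + 0.4·t(Brand C)
t(Brand C) = 1 + 0.25·t(Brand E) + 0.25·t(Brand C)
Solving: t(Brand E) = 2.4865, t(Brand C) = 2.1622.
Expected purchases from Brand C to Brand D: 2.1622.

2.1622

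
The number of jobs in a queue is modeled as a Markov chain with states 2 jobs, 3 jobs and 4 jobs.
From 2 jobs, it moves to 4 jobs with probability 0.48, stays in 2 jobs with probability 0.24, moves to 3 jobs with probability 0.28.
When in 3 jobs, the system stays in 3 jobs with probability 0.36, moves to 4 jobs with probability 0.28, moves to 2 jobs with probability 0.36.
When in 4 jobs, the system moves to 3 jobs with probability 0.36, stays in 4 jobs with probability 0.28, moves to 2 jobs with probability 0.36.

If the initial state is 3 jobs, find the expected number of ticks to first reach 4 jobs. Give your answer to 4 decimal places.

Let t(s) be the expected number of ticks to first reach 4 jobs from state s, with t(4 jobs) = 0. Conditioning on the first tick:
t(2 jobs) = 1 + 0.24·t(2 jobs) + 0.28·t(3 jobs)
t(3 jobs) = 1 + 0.36·t(2 jobs) + 0.36·t(3 jobs)
Solving: t(2 jobs) = 2.3859, t(3 jobs) = 2.9046.
Expected ticks from 3 jobs to 4 jobs: 2.9046.

2.9046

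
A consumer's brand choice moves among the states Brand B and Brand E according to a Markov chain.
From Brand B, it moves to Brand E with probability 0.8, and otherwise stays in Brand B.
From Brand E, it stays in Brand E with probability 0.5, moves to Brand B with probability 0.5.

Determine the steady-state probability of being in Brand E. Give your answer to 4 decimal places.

0.6154

Let the stationary distribution be π with π = πP and π_1 + π_2 = 1.
π_1 = 0.2·π_1 + 0.5·π_2
Solving with the normalization constraint gives π = (0.3846, 0.6154).
So the stationary probability of Brand E is 0.6154.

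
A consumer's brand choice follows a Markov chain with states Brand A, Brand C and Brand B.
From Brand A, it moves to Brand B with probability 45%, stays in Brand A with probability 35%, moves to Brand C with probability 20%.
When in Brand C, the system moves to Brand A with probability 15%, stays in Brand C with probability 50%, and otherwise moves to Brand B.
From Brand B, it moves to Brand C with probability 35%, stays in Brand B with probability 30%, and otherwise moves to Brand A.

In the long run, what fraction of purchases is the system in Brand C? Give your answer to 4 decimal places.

Let the stationary distribution be π with π = πP and π_1 + π_2 + π_3 = 1.
π_1 = 0.35·π_1 + 0.15·π_2 + 0.35·π_3
π_2 = 0.2·π_1 + 0.5·π_2 + 0.35·π_3
Solving with the normalization constraint gives π = (0.2774, 0.3628, 0.3598).
So the stationary probability of Brand C is 0.3628.

0.3628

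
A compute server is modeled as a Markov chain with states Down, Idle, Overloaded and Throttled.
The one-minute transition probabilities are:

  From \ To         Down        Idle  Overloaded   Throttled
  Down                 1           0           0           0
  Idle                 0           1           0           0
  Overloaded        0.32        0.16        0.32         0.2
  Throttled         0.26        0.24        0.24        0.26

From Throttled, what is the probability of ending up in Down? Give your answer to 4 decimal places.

Let h(s) be the probability of absorption at Down starting from transient state s. Then h(Down) = 1 and h(Idle) = 0. By first-step analysis:
h(Overloaded) = 0.32·1 + 0.16·0 + 0.32·h(Overloaded) + 0.2·h(Throttled)
h(Throttled) = 0.26·1 + 0.24·0 + 0.24·h(Overloaded) + 0.26·h(Throttled)
Solving: h(Overloaded) = 0.6344, h(Throttled) = 0.5571.
Starting from Throttled, the probability is 0.5571.

0.5571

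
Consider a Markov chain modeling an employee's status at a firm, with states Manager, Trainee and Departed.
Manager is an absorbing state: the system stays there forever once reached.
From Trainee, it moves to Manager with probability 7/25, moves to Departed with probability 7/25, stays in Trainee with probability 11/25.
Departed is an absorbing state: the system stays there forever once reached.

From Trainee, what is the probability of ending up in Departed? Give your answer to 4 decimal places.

Let h(s) be the probability of absorption at Departed starting from transient state s. Then h(Departed) = 1 and h(Manager) = 0. By first-step analysis:
h(Trainee) = 0.28·0 + 0.44·h(Trainee) + 0.28·1
Solving: h(Trainee) = 0.5000.
Starting from Trainee, the probability is 0.5000.

0.5000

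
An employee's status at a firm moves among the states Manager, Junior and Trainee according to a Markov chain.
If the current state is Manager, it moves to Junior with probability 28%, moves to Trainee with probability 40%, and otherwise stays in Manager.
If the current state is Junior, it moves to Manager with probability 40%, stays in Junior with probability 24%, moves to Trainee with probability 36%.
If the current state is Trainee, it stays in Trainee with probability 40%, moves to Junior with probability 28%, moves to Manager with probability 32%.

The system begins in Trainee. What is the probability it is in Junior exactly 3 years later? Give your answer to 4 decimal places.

Propagate the distribution vector 3 years from Trainee.
After 0 years: (0.0000, 0.0000, 1.0000)
After 1 year: (0.3200, 0.2800, 0.4000)
After 2 years: (0.3424, 0.2688, 0.3888)
After 3 years: (0.3415, 0.2692, 0.3892)
P(in Junior after 3 years) = 0.2692

0.2692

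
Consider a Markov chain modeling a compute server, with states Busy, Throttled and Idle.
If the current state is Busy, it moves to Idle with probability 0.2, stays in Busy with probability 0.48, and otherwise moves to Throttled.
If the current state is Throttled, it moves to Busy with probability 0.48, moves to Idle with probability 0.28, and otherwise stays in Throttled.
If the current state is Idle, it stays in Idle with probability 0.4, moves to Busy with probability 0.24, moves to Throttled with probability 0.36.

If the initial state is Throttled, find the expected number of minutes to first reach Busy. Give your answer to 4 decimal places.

Let t(s) be the expected number of minutes to first reach Busy from state s, with t(Busy) = 0. Conditioning on the first minute:
t(Throttled) = 1 + 0.24·t(Throttled) + 0.28·t(Idle)
t(Idle) = 1 + 0.36·t(Throttled) + 0.4·t(Idle)
Solving: t(Throttled) = 2.4775, t(Idle) = 3.1532.
Expected minutes from Throttled to Busy: 2.4775.

2.4775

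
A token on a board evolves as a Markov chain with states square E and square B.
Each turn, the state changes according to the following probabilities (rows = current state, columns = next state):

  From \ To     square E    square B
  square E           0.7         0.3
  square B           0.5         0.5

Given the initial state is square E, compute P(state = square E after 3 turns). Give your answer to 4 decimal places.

0.6280

Propagate the distribution vector 3 turns from square E.
After 0 turns: (1.0000, 0.0000)
After 1 turn: (0.7000, 0.3000)
After 2 turns: (0.6400, 0.3600)
After 3 turns: (0.6280, 0.3720)
P(in square E after 3 turns) = 0.6280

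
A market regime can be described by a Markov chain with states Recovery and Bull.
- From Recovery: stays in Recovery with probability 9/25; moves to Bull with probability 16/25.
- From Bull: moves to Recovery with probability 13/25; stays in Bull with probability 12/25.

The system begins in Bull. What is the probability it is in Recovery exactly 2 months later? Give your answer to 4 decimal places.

Sum over the intermediate state after 1 month:
P = P(Bull→Recovery)·P(Recovery→Recovery) + P(Bull→Bull)·P(Bull→Recovery)
  = 0.52×0.36 + 0.48×0.52
  = 0.1872 + 0.2496 = 0.4368

0.4368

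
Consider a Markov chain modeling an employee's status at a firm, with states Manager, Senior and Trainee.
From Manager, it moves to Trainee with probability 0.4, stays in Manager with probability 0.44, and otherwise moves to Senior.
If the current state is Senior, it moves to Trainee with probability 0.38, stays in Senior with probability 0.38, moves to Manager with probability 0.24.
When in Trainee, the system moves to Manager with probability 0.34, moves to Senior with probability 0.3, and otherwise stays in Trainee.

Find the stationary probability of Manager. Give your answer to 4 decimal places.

0.3474

Let the stationary distribution be π with π = πP and π_1 + π_2 + π_3 = 1.
π_1 = 0.44·π_1 + 0.24·π_2 + 0.34·π_3
π_2 = 0.16·π_1 + 0.38·π_2 + 0.3·π_3
Solving with the normalization constraint gives π = (0.3474, 0.2732, 0.3794).
So the stationary probability of Manager is 0.3474.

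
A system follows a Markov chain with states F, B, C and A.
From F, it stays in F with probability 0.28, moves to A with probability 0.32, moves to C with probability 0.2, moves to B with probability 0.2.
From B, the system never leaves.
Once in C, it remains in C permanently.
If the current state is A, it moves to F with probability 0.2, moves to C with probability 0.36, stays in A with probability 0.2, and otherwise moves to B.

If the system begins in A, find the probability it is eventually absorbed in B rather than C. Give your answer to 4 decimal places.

0.4156

Let h(s) be the probability of absorption at B starting from transient state s. Then h(B) = 1 and h(C) = 0. By first-step analysis:
h(F) = 0.28·h(F) + 0.2·1 + 0.2·0 + 0.32·h(A)
h(A) = 0.2·h(F) + 0.24·1 + 0.36·0 + 0.2·h(A)
Solving: h(F) = 0.4625, h(A) = 0.4156.
Starting from A, the probability is 0.4156.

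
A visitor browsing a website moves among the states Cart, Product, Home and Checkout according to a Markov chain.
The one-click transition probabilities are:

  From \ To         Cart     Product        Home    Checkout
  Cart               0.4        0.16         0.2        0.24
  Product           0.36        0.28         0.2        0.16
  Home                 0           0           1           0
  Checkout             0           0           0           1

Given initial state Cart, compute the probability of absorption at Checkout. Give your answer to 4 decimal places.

0.5299

Let h(s) be the probability of absorption at Checkout starting from transient state s. Then h(Checkout) = 1 and h(Home) = 0. By first-step analysis:
h(Cart) = 0.4·h(Cart) + 0.16·h(Product) + 0.2·0 + 0.24·1
h(Product) = 0.36·h(Cart) + 0.28·h(Product) + 0.2·0 + 0.16·1
Solving: h(Cart) = 0.5299, h(Product) = 0.4872.
Starting from Cart, the probability is 0.5299.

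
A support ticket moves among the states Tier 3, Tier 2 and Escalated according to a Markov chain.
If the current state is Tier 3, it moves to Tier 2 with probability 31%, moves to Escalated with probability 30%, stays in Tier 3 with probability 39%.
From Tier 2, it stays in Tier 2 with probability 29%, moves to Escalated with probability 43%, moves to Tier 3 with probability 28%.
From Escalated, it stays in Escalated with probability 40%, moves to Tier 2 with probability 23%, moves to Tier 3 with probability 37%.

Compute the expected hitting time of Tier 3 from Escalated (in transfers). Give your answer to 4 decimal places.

2.8737

Let t(s) be the expected number of transfers to first reach Tier 3 from state s, with t(Tier 3) = 0. Conditioning on the first transfer:
t(Tier 2) = 1 + 0.29·t(Tier 2) + 0.43·t(Escalated)
t(Escalated) = 1 + 0.23·t(Tier 2) + 0.4·t(Escalated)
Solving: t(Tier 2) = 3.1489, t(Escalated) = 2.8737.
Expected transfers from Escalated to Tier 3: 2.8737.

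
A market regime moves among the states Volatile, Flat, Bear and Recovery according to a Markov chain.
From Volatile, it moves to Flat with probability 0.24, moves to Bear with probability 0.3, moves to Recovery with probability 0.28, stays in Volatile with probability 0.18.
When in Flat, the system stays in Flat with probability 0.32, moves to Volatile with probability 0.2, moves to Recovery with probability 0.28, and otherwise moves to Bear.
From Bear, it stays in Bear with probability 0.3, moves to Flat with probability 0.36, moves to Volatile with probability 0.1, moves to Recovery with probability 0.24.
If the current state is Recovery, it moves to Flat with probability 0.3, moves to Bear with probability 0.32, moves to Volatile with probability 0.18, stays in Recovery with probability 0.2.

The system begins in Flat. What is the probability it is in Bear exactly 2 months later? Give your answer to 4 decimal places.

Propagate the distribution vector 2 months from Flat.
After 0 months: (0.0000, 1.0000, 0.0000, 0.0000)
After 1 month: (0.2000, 0.3200, 0.2000, 0.2800)
After 2 months: (0.1704, 0.3064, 0.2736, 0.2496)
P(in Bear after 2 months) = 0.2736

0.2736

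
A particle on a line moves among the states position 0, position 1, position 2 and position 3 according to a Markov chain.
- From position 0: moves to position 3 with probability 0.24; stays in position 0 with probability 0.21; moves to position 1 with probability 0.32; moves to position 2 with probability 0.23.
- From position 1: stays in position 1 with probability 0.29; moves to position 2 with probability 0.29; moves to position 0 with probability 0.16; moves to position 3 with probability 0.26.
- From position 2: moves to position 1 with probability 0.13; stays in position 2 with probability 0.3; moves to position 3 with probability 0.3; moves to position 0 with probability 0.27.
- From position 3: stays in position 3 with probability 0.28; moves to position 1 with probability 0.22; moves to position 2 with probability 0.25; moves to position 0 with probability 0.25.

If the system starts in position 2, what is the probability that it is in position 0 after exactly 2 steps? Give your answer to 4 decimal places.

0.2335

Propagate the distribution vector 2 steps from position 2.
After 0 steps: (0.0000, 0.0000, 1.0000, 0.0000)
After 1 step: (0.2700, 0.1300, 0.3000, 0.3000)
After 2 steps: (0.2335, 0.2291, 0.2648, 0.2726)
P(in position 0 after 2 steps) = 0.2335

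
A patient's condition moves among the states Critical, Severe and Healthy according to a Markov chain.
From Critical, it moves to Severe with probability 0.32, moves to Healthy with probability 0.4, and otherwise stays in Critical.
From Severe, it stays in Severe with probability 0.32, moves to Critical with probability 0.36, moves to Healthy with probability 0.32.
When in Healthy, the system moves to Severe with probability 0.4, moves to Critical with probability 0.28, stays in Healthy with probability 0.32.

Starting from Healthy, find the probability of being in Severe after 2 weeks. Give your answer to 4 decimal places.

Sum over the intermediate state after 1 week:
P = P(Healthy→Critical)·P(Critical→Severe) + P(Healthy→Severe)·P(Severe→Severe) + P(Healthy→Healthy)·P(Healthy→Severe)
  = 0.28×0.32 + 0.4×0.32 + 0.32×0.4
  = 0.0896 + 0.1280 + 0.1280 = 0.3456

0.3456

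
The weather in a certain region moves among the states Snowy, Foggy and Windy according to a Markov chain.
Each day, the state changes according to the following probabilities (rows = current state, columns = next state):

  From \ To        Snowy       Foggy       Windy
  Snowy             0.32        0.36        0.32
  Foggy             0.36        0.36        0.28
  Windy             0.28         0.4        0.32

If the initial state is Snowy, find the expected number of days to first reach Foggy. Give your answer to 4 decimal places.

2.6824

Let t(s) be the expected number of days to first reach Foggy from state s, with t(Foggy) = 0. Conditioning on the first day:
t(Snowy) = 1 + 0.32·t(Snowy) + 0.32·t(Windy)
t(Windy) = 1 + 0.28·t(Snowy) + 0.32·t(Windy)
Solving: t(Snowy) = 2.6824, t(Windy) = 2.5751.
Expected days from Snowy to Foggy: 2.6824.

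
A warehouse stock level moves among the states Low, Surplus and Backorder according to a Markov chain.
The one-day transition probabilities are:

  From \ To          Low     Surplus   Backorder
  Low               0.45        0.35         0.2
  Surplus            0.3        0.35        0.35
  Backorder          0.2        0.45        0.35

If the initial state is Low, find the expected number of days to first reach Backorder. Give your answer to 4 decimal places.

3.9604

Let t(s) be the expected number of days to first reach Backorder from state s, with t(Backorder) = 0. Conditioning on the first day:
t(Low) = 1 + 0.45·t(Low) + 0.35·t(Surplus)
t(Surplus) = 1 + 0.3·t(Low) + 0.35·t(Surplus)
Solving: t(Low) = 3.9604, t(Surplus) = 3.3663.
Expected days from Low to Backorder: 3.9604.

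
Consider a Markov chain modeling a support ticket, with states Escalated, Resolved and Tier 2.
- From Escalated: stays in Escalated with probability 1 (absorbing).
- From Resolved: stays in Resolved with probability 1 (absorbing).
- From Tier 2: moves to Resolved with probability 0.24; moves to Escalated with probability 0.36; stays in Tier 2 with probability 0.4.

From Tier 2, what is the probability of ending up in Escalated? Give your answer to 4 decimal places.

Let h(s) be the probability of absorption at Escalated starting from transient state s. Then h(Escalated) = 1 and h(Resolved) = 0. By first-step analysis:
h(Tier 2) = 0.36·1 + 0.24·0 + 0.4·h(Tier 2)
Solving: h(Tier 2) = 0.6000.
Starting from Tier 2, the probability is 0.6000.

0.6000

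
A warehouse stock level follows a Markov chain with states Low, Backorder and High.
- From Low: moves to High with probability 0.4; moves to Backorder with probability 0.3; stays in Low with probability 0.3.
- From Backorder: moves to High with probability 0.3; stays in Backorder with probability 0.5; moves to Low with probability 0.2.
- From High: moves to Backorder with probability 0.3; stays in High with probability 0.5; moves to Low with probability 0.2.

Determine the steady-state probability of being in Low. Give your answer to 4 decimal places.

0.2222

Let the stationary distribution be π with π = πP and π_1 + π_2 + π_3 = 1.
π_1 = 0.3·π_1 + 0.2·π_2 + 0.2·π_3
π_2 = 0.3·π_1 + 0.5·π_2 + 0.3·π_3
Solving with the normalization constraint gives π = (0.2222, 0.3750, 0.4028).
So the stationary probability of Low is 0.2222.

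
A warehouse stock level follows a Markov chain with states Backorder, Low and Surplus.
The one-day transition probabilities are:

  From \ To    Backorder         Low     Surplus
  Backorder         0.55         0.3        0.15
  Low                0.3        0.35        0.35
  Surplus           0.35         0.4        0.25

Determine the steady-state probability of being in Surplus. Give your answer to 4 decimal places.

0.2425

Let the stationary distribution be π with π = πP and π_1 + π_2 + π_3 = 1.
π_1 = 0.55·π_1 + 0.3·π_2 + 0.35·π_3
π_2 = 0.3·π_1 + 0.35·π_2 + 0.4·π_3
Solving with the normalization constraint gives π = (0.4162, 0.3413, 0.2425).
So the stationary probability of Surplus is 0.2425.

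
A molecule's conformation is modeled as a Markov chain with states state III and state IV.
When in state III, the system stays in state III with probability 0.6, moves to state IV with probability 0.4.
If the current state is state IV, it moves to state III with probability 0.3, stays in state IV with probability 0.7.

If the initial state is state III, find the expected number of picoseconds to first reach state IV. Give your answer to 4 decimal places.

2.5000

Let t(s) be the expected number of picoseconds to first reach state IV from state s, with t(state IV) = 0. Conditioning on the first picosecond:
t(state III) = 1 + 0.6·t(state III)
Solving: t(state III) = 2.5000.
Expected picoseconds from state III to state IV: 2.5000.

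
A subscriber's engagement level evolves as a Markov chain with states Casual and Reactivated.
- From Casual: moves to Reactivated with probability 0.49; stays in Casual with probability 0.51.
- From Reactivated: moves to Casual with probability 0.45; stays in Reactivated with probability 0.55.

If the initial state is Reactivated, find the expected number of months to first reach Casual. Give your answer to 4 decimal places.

2.2222

Let t(s) be the expected number of months to first reach Casual from state s, with t(Casual) = 0. Conditioning on the first month:
t(Reactivated) = 1 + 0.55·t(Reactivated)
Solving: t(Reactivated) = 2.2222.
Expected months from Reactivated to Casual: 2.2222.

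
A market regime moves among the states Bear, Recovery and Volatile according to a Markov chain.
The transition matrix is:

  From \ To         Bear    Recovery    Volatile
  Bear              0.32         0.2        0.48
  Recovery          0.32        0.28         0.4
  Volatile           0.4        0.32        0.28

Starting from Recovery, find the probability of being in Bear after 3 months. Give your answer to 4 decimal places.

Propagate the distribution vector 3 months from Recovery.
After 0 months: (0.0000, 1.0000, 0.0000)
After 1 month: (0.3200, 0.2800, 0.4000)
After 2 months: (0.3520, 0.2704, 0.3776)
After 3 months: (0.3502, 0.2669, 0.3828)
P(in Bear after 3 months) = 0.3502

0.3502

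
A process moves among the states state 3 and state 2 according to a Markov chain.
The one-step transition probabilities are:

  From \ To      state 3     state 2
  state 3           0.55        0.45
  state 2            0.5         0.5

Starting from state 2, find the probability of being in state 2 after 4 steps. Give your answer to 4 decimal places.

0.4737

Propagate the distribution vector 4 steps from state 2.
After 0 steps: (0.0000, 1.0000)
After 1 step: (0.5000, 0.5000)
After 2 steps: (0.5250, 0.4750)
After 3 steps: (0.5263, 0.4738)
After 4 steps: (0.5263, 0.4737)
P(in state 2 after 4 steps) = 0.4737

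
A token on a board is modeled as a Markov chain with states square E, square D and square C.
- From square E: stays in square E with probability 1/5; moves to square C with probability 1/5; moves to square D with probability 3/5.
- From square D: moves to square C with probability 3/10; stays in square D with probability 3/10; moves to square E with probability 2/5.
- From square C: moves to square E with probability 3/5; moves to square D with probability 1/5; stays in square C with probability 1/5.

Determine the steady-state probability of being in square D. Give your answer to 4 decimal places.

Let the stationary distribution be π with π = πP and π_1 + π_2 + π_3 = 1.
π_1 = 0.2·π_1 + 0.4·π_2 + 0.6·π_3
π_2 = 0.6·π_1 + 0.3·π_2 + 0.2·π_3
Solving with the normalization constraint gives π = (0.3731, 0.3881, 0.2388).
So the stationary probability of square D is 0.3881.

0.3881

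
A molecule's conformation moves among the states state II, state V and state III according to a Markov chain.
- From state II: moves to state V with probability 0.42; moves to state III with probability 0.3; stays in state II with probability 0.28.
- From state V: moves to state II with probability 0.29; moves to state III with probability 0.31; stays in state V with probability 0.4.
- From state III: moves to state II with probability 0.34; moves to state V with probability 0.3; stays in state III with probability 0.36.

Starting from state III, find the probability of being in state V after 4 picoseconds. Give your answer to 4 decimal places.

Propagate the distribution vector 4 picoseconds from state III.
After 0 picoseconds: (0.0000, 0.0000, 1.0000)
After 1 picosecond: (0.3400, 0.3000, 0.3600)
After 2 picoseconds: (0.3046, 0.3708, 0.3246)
After 3 picoseconds: (0.3032, 0.3736, 0.3232)
After 4 picoseconds: (0.3031, 0.3737, 0.3231)
P(in state V after 4 picoseconds) = 0.3737

0.3737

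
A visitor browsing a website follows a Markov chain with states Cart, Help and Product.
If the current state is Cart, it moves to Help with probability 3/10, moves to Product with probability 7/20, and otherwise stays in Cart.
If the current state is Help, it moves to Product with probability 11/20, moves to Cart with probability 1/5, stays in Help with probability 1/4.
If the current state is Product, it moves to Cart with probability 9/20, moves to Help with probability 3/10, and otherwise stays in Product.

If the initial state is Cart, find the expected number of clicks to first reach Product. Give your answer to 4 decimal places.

2.4561

Let t(s) be the expected number of clicks to first reach Product from state s, with t(Product) = 0. Conditioning on the first click:
t(Cart) = 1 + 0.35·t(Cart) + 0.3·t(Help)
t(Help) = 1 + 0.2·t(Cart) + 0.25·t(Help)
Solving: t(Cart) = 2.4561, t(Help) = 1.9883.
Expected clicks from Cart to Product: 2.4561.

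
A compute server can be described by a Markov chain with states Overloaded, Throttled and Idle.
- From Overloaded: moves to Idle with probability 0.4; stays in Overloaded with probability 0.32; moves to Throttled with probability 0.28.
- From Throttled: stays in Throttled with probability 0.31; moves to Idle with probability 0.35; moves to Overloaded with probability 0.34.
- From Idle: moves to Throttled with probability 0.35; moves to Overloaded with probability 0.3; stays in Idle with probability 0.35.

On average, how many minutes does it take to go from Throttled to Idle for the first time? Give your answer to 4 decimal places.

2.7273

Let t(s) be the expected number of minutes to first reach Idle from state s, with t(Idle) = 0. Conditioning on the first minute:
t(Overloaded) = 1 + 0.32·t(Overloaded) + 0.28·t(Throttled)
t(Throttled) = 1 + 0.34·t(Overloaded) + 0.31·t(Throttled)
Solving: t(Overloaded) = 2.5936, t(Throttled) = 2.7273.
Expected minutes from Throttled to Idle: 2.7273.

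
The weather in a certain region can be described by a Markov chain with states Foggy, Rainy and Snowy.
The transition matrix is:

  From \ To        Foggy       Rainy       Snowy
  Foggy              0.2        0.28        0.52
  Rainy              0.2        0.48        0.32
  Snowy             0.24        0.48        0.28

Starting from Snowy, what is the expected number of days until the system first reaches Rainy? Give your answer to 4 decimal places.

2.3050

Let t(s) be the expected number of days to first reach Rainy from state s, with t(Rainy) = 0. Conditioning on the first day:
t(Foggy) = 1 + 0.2·t(Foggy) + 0.52·t(Snowy)
t(Snowy) = 1 + 0.24·t(Foggy) + 0.28·t(Snowy)
Solving: t(Foggy) = 2.7482, t(Snowy) = 2.3050.
Expected days from Snowy to Rainy: 2.3050.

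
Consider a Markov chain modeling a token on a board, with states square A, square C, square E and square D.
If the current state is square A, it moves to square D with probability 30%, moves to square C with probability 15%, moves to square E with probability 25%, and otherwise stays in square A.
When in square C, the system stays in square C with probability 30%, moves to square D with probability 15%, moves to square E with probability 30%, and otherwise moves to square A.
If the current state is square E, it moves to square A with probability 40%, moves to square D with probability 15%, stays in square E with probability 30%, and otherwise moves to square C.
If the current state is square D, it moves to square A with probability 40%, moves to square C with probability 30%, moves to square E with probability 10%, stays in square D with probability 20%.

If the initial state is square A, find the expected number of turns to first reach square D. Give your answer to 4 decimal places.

Let t(s) be the expected number of turns to first reach square D from state s, with t(square D) = 0. Conditioning on the first turn:
t(square A) = 1 + 0.3·t(square A) + 0.15·t(square C) + 0.25·t(square E)
t(square C) = 1 + 0.25·t(square A) + 0.3·t(square C) + 0.3·t(square E)
t(square E) = 1 + 0.4·t(square A) + 0.15·t(square C) + 0.3·t(square E)
Solving: t(square A) = 4.2981, t(square C) = 5.0965, t(square E) = 4.9767.
Expected turns from square A to square D: 4.2981.

4.2981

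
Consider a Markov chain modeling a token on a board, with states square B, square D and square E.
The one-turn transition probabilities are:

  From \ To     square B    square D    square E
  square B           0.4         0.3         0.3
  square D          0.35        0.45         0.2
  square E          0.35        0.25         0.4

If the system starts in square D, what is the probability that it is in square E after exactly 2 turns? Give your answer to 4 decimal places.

Sum over the intermediate state after 1 turn:
P = P(square D→square B)·P(square B→square E) + P(square D→square D)·P(square D→square E) + P(square D→square E)·P(square E→square E)
  = 0.35×0.3 + 0.45×0.2 + 0.2×0.4
  = 0.1050 + 0.0900 + 0.0800 = 0.2750

0.2750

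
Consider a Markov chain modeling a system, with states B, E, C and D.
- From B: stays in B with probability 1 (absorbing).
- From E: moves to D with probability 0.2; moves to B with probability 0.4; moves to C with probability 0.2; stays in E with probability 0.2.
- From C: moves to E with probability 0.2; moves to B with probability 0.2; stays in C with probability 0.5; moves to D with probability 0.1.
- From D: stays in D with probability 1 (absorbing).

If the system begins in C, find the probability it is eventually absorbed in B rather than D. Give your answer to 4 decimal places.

Let h(s) be the probability of absorption at B starting from transient state s. Then h(B) = 1 and h(D) = 0. By first-step analysis:
h(E) = 0.4·1 + 0.2·h(E) + 0.2·h(C) + 0.2·0
h(C) = 0.2·1 + 0.2·h(E) + 0.5·h(C) + 0.1·0
Solving: h(E) = 0.6667, h(C) = 0.6667.
Starting from C, the probability is 0.6667.

0.6667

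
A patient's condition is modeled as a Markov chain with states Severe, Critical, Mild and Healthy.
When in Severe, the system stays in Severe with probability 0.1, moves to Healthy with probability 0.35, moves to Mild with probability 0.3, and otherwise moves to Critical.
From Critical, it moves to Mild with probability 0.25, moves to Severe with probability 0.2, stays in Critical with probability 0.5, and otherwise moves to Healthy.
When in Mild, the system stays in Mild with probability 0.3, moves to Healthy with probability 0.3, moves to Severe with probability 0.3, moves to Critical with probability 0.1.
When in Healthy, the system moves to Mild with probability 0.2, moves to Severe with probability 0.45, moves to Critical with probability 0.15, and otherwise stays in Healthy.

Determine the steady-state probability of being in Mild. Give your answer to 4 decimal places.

0.2647

Let the stationary distribution be π with π = πP and π_1 + π_2 + π_3 + π_4 = 1.
π_1 = 0.1·π_1 + 0.2·π_2 + 0.3·π_3 + 0.45·π_4
π_2 = 0.25·π_1 + 0.5·π_2 + 0.1·π_3 + 0.15·π_4
π_3 = 0.3·π_1 + 0.25·π_2 + 0.3·π_3 + 0.2·π_4
Solving with the normalization constraint gives π = (0.2576, 0.2500, 0.2647, 0.2276).
So the stationary probability of Mild is 0.2647.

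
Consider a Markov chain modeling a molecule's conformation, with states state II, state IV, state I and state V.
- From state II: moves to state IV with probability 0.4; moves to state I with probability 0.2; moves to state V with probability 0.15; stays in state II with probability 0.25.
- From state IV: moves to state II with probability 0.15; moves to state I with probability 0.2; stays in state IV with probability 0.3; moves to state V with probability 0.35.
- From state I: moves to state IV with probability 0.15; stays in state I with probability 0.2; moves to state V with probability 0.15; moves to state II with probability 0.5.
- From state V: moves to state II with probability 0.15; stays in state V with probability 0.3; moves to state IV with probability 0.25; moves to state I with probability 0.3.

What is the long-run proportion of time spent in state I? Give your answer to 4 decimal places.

0.2242

Let the stationary distribution be π with π = πP and π_1 + π_2 + π_3 + π_4 = 1.
π_1 = 0.25·π_1 + 0.15·π_2 + 0.5·π_3 + 0.15·π_4
π_2 = 0.4·π_1 + 0.3·π_2 + 0.15·π_3 + 0.25·π_4
π_3 = 0.2·π_1 + 0.2·π_2 + 0.2·π_3 + 0.3·π_4
Solving with the normalization constraint gives π = (0.2539, 0.2796, 0.2242, 0.2423).
So the stationary probability of state I is 0.2242.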